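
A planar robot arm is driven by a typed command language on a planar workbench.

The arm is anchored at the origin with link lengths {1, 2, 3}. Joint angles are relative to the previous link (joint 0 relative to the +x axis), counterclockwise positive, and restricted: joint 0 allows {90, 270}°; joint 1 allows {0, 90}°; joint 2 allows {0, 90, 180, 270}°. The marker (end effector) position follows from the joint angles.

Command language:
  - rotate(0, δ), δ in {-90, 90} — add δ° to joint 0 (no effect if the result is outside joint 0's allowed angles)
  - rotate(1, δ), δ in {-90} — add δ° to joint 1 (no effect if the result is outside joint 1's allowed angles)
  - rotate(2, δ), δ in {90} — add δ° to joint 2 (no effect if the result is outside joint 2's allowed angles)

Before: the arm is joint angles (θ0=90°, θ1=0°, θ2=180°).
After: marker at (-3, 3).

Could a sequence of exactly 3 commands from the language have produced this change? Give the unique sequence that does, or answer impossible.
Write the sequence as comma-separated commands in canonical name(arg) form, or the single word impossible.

from: joint angles (θ0=90°, θ1=0°, θ2=180°)
step 1 (rotate(2, 90)): joint angles (θ0=90°, θ1=0°, θ2=270°)
step 2 (rotate(2, 90)): joint angles (θ0=90°, θ1=0°, θ2=0°)
step 3 (rotate(2, 90)): joint angles (θ0=90°, θ1=0°, θ2=90°)
no rival 3-sequence matches.

rotate(2, 90), rotate(2, 90), rotate(2, 90)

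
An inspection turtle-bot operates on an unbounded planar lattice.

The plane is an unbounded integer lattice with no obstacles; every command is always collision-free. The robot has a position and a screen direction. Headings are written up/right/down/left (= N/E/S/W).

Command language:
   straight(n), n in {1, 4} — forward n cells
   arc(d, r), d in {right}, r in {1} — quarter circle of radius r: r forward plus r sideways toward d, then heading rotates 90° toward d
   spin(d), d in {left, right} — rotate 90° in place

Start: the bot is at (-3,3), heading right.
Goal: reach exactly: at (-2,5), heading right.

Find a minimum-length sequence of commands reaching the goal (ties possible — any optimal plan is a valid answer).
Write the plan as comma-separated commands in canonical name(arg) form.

t0: at (-3,3), heading right
t=1 spin(left) ⇒ at (-3,3), heading up
t=2 straight(1) ⇒ at (-3,4), heading up
t=3 arc(right, 1) ⇒ at (-2,5), heading right
minimal: 3 command(s), checked below 3.

spin(left), straight(1), arc(right, 1)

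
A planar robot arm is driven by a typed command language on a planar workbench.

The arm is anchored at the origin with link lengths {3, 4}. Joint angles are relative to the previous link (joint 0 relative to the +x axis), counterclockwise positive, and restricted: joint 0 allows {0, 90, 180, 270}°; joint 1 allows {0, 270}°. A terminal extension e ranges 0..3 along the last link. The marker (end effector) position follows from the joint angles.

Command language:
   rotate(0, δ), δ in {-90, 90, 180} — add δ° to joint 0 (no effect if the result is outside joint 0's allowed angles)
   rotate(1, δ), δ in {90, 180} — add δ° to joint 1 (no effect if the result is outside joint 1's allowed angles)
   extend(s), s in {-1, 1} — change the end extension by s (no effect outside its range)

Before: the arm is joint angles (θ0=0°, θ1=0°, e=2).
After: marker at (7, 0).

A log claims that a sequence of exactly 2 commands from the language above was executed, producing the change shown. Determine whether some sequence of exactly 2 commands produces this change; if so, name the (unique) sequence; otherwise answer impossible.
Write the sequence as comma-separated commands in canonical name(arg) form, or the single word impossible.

extend(-1), extend(-1)

start: joint angles (θ0=0°, θ1=0°, e=2)
[1] after extend(-1): joint angles (θ0=0°, θ1=0°, e=1)
[2] after extend(-1): joint angles (θ0=0°, θ1=0°, e=0)
uniquely the one of 49 2-step routes that fits.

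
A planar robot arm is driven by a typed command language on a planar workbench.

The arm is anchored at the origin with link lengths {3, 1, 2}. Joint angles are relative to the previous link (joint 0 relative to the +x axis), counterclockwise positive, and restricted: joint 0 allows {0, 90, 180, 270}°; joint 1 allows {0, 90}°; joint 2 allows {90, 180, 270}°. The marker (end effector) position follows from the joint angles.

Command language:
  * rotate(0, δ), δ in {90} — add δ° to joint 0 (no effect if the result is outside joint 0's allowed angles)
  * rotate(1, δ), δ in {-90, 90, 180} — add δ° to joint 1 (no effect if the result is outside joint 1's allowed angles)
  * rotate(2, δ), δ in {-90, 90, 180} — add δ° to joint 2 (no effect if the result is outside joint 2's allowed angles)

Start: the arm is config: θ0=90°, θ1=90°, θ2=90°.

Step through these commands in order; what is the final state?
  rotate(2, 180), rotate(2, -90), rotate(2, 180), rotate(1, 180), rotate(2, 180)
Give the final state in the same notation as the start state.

start: config: θ0=90°, θ1=90°, θ2=90°
step 1 (rotate(2, 180)): config: θ0=90°, θ1=90°, θ2=270°
step 2 (rotate(2, -90)): config: θ0=90°, θ1=90°, θ2=180°
step 3 (rotate(2, 180)): config: θ0=90°, θ1=90°, θ2=180°
step 4 (rotate(1, 180)): config: θ0=90°, θ1=90°, θ2=180°
step 5 (rotate(2, 180)): config: θ0=90°, θ1=90°, θ2=180°

config: θ0=90°, θ1=90°, θ2=180°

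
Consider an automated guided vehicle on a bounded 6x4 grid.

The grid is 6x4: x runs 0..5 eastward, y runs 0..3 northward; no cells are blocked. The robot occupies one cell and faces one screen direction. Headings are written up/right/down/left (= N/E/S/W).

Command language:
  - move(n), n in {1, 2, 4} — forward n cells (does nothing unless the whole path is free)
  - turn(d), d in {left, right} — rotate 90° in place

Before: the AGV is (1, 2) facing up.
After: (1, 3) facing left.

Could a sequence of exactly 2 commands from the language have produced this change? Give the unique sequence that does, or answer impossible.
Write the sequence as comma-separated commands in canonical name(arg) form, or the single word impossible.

move(1), turn(left)

key: order matters: swapping move(1) and turn(left) lands elsewhere
initial: (1, 2) facing up
step 1 (move(1)): (1, 3) facing up
step 2 (turn(left)): (1, 3) facing left
no rival 2-sequence matches.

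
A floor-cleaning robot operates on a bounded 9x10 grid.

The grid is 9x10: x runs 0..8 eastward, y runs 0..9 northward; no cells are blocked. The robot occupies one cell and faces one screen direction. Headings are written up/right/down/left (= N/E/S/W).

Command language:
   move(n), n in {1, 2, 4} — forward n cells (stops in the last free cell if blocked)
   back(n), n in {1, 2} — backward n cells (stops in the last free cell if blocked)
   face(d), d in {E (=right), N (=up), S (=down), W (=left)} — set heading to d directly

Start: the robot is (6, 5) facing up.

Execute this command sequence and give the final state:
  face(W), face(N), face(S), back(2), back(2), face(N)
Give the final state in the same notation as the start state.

begin: (6, 5) facing up
t=1 face(W) ⇒ (6, 5) facing left
t=2 face(N) ⇒ (6, 5) facing up
t=3 face(S) ⇒ (6, 5) facing down
t=4 back(2) ⇒ (6, 7) facing down
t=5 back(2) ⇒ (6, 9) facing down
t=6 face(N) ⇒ (6, 9) facing up

(6, 9) facing up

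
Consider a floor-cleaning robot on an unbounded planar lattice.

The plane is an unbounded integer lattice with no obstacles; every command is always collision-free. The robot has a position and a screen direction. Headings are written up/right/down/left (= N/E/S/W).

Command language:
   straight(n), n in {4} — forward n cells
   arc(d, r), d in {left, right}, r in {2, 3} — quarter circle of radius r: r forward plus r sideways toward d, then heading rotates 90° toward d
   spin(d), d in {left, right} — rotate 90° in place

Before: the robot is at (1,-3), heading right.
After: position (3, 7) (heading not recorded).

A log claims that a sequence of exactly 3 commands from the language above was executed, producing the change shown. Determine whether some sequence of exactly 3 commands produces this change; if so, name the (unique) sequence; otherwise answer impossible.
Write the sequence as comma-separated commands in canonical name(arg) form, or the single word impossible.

key: order matters: swapping arc(left, 2) and straight(4) lands elsewhere
t0: at (1,-3), heading right
1. arc(left, 2) → at (3,-1), heading up
2. straight(4) → at (3,3), heading up
3. straight(4) → at (3,7), heading up
all 343 alternatives checked — unique.

arc(left, 2), straight(4), straight(4)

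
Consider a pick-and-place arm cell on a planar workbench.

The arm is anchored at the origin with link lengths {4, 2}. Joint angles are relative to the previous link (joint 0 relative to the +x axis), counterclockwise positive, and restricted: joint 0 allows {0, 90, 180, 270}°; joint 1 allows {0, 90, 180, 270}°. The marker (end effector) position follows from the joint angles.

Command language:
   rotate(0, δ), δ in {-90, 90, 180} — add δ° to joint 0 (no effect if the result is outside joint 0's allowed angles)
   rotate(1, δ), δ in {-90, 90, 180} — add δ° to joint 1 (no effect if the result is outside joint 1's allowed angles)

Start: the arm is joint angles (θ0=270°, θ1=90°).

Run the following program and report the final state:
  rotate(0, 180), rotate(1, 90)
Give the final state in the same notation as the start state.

joint angles (θ0=90°, θ1=180°)

t0: joint angles (θ0=270°, θ1=90°)
[1] after rotate(0, 180): joint angles (θ0=90°, θ1=90°)
[2] after rotate(1, 90): joint angles (θ0=90°, θ1=180°)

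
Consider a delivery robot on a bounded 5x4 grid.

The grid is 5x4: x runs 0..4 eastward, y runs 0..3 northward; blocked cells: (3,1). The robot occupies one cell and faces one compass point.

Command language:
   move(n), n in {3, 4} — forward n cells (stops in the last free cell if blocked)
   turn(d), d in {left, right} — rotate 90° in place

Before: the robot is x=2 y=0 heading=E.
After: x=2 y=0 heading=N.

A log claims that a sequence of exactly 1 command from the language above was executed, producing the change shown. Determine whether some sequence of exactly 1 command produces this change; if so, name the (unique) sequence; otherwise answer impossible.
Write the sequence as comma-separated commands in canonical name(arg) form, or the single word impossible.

key: (2,0) unchanged — the single command moves nothing
initial: x=2 y=0 heading=E
step 1 (turn(left)): x=2 y=0 heading=N
all 4 alternatives checked — unique.

turn(left)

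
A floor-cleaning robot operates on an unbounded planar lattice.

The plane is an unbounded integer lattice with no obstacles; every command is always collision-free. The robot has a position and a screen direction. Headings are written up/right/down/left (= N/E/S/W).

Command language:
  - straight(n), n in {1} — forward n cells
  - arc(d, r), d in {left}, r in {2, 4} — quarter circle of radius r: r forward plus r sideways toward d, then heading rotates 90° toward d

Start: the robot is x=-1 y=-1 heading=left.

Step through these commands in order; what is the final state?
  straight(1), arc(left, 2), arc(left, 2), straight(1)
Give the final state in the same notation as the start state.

initial: x=-1 y=-1 heading=left
[1] after straight(1): x=-2 y=-1 heading=left
[2] after arc(left, 2): x=-4 y=-3 heading=down
[3] after arc(left, 2): x=-2 y=-5 heading=right
[4] after straight(1): x=-1 y=-5 heading=right

x=-1 y=-5 heading=right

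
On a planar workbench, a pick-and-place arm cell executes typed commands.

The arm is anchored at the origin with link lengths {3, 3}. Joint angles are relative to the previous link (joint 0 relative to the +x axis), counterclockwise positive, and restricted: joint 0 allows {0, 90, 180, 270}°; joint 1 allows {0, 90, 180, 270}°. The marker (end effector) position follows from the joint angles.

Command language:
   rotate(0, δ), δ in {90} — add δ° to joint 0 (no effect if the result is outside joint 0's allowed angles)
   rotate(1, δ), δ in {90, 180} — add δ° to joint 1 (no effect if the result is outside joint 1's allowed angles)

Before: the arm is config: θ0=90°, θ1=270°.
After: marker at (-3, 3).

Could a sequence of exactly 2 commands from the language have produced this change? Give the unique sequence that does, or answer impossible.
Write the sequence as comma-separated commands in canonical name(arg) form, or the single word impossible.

initial: config: θ0=90°, θ1=270°
1. rotate(1, 90) → config: θ0=90°, θ1=0°
2. rotate(1, 90) → config: θ0=90°, θ1=90°
uniquely the one of 9 2-step routes that fits.

rotate(1, 90), rotate(1, 90)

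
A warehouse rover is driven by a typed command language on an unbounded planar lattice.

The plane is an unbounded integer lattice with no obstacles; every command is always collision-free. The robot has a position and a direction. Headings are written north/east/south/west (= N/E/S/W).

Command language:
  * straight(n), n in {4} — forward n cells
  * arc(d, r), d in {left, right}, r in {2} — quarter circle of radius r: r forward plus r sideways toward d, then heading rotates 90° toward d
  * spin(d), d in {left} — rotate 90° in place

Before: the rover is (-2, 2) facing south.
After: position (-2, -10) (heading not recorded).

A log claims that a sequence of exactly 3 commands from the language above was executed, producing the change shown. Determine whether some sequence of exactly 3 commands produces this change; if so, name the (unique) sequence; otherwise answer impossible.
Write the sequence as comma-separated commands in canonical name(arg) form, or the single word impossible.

begin: (-2, 2) facing south
1. straight(4) → (-2, -2) facing south
2. straight(4) → (-2, -6) facing south
3. straight(4) → (-2, -10) facing south
all 64 alternatives checked — unique.

straight(4), straight(4), straight(4)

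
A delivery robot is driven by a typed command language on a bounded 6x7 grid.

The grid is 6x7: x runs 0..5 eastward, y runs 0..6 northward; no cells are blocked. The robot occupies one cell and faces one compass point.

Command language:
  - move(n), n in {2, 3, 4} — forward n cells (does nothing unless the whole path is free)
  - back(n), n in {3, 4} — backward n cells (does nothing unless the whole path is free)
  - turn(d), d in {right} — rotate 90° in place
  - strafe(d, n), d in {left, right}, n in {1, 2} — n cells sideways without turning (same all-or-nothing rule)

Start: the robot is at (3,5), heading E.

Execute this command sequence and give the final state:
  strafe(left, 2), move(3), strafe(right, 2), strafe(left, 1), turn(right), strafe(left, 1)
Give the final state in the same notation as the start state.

initial: at (3,5), heading E
1. strafe(left, 2) → at (3,5), heading E
2. move(3) → at (3,5), heading E
3. strafe(right, 2) → at (3,3), heading E
4. strafe(left, 1) → at (3,4), heading E
5. turn(right) → at (3,4), heading S
6. strafe(left, 1) → at (4,4), heading S

at (4,4), heading S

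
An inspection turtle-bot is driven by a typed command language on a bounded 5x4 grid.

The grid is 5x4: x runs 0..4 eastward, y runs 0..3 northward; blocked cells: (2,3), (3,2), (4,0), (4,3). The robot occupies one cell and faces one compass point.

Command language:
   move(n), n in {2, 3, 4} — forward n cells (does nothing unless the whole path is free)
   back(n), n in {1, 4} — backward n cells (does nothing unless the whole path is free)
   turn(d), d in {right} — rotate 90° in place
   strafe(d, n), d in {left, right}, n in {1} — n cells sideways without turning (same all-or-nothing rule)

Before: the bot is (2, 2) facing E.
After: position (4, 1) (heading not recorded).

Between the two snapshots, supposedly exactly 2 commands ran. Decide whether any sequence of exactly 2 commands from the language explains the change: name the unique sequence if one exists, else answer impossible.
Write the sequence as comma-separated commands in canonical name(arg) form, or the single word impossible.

key: order matters: swapping strafe(right, 1) and move(2) lands elsewhere
from: (2, 2) facing E
step 1 (strafe(right, 1)): (2, 1) facing E
step 2 (move(2)): (4, 1) facing E
no rival 2-sequence matches.

strafe(right, 1), move(2)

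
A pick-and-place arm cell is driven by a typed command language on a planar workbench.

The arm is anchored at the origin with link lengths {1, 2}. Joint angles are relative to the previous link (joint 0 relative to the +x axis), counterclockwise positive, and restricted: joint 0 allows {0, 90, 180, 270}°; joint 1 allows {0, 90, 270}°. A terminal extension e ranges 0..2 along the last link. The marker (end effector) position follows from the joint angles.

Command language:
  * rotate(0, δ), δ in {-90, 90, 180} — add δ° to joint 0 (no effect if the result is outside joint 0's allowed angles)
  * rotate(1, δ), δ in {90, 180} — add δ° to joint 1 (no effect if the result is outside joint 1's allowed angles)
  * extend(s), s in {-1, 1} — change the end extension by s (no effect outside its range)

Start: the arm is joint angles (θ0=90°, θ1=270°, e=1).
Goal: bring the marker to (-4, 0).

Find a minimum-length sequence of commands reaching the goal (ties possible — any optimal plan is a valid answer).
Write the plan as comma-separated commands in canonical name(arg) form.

initial: joint angles (θ0=90°, θ1=270°, e=1)
step 1 (rotate(0, 90)): joint angles (θ0=180°, θ1=270°, e=1)
step 2 (rotate(1, 90)): joint angles (θ0=180°, θ1=0°, e=1)
minimal: 2 command(s), checked below 2.

rotate(0, 90), rotate(1, 90)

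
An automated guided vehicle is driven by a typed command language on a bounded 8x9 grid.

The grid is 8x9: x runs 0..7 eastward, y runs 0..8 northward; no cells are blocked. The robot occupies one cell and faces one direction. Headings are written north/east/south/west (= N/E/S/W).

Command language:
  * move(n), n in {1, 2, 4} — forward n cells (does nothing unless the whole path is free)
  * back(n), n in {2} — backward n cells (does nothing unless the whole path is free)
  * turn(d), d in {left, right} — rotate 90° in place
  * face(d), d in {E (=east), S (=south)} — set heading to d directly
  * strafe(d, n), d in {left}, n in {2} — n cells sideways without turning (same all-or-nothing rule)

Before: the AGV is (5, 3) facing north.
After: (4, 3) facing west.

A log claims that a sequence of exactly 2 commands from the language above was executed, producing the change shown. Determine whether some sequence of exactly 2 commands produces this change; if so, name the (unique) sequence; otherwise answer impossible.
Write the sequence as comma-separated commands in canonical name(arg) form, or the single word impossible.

turn(left), move(1)

key: cell and facing (now W) both changed — the 2 commands mix motion and turning
from: (5, 3) facing north
step 1 (turn(left)): (5, 3) facing west
step 2 (move(1)): (4, 3) facing west
all 81 alternatives checked — unique.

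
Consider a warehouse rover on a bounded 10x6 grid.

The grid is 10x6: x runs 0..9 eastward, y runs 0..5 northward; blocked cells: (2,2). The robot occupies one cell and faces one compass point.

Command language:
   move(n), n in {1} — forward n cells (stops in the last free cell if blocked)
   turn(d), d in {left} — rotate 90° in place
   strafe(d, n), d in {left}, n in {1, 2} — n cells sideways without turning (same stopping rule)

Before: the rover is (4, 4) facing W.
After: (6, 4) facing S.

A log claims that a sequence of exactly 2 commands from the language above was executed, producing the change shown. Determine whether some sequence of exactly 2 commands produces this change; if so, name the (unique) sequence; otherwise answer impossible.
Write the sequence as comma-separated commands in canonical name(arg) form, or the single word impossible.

turn(left), strafe(left, 2)

key: running strafe(left, 2) before turn(left) would end elsewhere — order is forced
initial: (4, 4) facing W
t=1 turn(left) ⇒ (4, 4) facing S
t=2 strafe(left, 2) ⇒ (6, 4) facing S
uniquely the one of 16 2-step routes that fits.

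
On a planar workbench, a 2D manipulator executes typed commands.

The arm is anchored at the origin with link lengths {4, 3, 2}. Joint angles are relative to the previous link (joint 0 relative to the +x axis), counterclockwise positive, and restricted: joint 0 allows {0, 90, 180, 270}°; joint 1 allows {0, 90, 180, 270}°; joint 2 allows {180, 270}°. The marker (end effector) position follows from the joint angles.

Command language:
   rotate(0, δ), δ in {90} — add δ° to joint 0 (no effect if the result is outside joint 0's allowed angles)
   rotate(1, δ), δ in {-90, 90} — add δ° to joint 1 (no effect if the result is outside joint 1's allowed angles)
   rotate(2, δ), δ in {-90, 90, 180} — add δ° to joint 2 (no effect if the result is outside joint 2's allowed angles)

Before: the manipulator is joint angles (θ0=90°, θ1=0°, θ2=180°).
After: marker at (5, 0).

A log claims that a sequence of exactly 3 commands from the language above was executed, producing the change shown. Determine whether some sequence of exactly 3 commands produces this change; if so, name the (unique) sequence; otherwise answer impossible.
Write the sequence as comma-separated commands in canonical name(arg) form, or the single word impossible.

start: joint angles (θ0=90°, θ1=0°, θ2=180°)
[1] after rotate(0, 90): joint angles (θ0=180°, θ1=0°, θ2=180°)
[2] after rotate(0, 90): joint angles (θ0=270°, θ1=0°, θ2=180°)
[3] after rotate(0, 90): joint angles (θ0=0°, θ1=0°, θ2=180°)
uniquely the one of 216 3-step routes that fits.

rotate(0, 90), rotate(0, 90), rotate(0, 90)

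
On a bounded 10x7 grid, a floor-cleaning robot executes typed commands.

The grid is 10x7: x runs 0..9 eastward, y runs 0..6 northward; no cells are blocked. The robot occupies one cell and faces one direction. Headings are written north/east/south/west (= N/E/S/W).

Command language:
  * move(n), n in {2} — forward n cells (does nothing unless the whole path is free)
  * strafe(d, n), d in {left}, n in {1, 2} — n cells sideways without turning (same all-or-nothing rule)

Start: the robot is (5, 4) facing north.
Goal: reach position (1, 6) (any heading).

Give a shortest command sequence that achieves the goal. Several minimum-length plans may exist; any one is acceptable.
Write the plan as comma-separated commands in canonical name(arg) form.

move(2), strafe(left, 2), strafe(left, 2)

from: (5, 4) facing north
t=1 move(2) ⇒ (5, 6) facing north
t=2 strafe(left, 2) ⇒ (3, 6) facing north
t=3 strafe(left, 2) ⇒ (1, 6) facing north
shorter routes all fall short; 3 is best.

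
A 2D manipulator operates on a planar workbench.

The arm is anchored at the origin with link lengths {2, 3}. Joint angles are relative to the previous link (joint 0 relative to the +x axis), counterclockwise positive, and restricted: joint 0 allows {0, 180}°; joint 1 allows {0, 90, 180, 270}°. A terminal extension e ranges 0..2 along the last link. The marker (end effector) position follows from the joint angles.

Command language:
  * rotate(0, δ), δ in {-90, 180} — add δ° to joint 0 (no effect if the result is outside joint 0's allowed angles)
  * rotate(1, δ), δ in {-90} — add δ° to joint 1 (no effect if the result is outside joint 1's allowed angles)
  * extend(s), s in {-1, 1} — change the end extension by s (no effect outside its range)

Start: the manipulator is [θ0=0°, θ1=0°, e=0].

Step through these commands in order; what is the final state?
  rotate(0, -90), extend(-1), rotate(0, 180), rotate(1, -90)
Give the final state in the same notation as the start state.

t0: [θ0=0°, θ1=0°, e=0]
[1] after rotate(0, -90): [θ0=0°, θ1=0°, e=0]
[2] after extend(-1): [θ0=0°, θ1=0°, e=0]
[3] after rotate(0, 180): [θ0=180°, θ1=0°, e=0]
[4] after rotate(1, -90): [θ0=180°, θ1=270°, e=0]

[θ0=180°, θ1=270°, e=0]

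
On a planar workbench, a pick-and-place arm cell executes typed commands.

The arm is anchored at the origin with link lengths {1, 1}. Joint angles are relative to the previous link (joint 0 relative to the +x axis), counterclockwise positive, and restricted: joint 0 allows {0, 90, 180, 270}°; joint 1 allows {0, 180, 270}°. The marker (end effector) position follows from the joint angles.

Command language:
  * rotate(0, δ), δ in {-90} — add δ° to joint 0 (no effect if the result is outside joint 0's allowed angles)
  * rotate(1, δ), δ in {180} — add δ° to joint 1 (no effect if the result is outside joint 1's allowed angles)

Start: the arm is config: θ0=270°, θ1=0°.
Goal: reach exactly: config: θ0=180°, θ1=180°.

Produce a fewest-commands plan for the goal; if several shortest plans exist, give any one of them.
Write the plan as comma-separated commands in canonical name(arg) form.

t0: config: θ0=270°, θ1=0°
step 1 (rotate(1, 180)): config: θ0=270°, θ1=180°
step 2 (rotate(0, -90)): config: θ0=180°, θ1=180°
no 1-step plan works, so 2 is optimal.

rotate(1, 180), rotate(0, -90)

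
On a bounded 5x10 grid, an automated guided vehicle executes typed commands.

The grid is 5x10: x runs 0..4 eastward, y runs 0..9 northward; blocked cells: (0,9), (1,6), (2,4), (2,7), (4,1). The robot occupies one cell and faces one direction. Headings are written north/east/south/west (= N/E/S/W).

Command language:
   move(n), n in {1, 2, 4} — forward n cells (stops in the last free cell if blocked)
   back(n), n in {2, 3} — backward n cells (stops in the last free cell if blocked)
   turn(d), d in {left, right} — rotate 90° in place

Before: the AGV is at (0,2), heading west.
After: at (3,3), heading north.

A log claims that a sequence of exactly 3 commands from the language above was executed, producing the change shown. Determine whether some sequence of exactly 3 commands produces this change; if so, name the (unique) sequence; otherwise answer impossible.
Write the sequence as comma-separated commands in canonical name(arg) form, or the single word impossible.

back(3), turn(right), move(1)

key: cell and facing (now N) both changed — the 3 commands mix motion and turning
begin: at (0,2), heading west
1. back(3) → at (3,2), heading west
2. turn(right) → at (3,2), heading north
3. move(1) → at (3,3), heading north
uniquely the one of 343 3-step routes that fits.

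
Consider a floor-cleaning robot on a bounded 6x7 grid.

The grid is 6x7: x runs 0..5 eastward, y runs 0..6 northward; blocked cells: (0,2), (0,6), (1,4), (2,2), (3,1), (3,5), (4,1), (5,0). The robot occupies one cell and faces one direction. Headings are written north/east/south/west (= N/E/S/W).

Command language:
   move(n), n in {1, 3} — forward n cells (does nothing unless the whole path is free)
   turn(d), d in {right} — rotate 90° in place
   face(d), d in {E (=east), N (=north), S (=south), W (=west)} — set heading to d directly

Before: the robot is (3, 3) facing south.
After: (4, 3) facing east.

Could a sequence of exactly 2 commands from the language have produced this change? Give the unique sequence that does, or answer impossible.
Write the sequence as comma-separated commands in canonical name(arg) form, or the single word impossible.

face(E), move(1)

key: position moved to (4,3) AND the heading swung to E — translation plus rotation needed
begin: (3, 3) facing south
1. face(E) → (3, 3) facing east
2. move(1) → (4, 3) facing east
no other 2-command option fits: unique.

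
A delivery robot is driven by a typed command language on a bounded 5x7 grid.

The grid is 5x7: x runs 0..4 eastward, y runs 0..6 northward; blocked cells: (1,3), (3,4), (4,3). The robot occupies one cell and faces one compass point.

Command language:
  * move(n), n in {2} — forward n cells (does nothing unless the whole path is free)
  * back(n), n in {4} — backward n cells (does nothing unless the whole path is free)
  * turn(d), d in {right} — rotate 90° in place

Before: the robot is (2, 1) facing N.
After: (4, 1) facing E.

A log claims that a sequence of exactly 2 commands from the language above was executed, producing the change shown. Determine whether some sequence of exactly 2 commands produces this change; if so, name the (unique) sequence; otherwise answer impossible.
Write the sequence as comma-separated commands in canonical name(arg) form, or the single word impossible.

key: running move(2) before turn(right) would end elsewhere — order is forced
begin: (2, 1) facing N
t=1 turn(right) ⇒ (2, 1) facing E
t=2 move(2) ⇒ (4, 1) facing E
all 9 alternatives checked — unique.

turn(right), move(2)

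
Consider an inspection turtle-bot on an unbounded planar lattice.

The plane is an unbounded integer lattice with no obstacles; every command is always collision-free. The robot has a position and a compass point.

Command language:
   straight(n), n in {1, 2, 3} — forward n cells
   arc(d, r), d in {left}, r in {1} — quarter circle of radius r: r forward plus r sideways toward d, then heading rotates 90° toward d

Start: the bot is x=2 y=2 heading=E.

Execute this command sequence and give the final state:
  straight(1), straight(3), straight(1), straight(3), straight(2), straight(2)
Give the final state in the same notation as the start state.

start: x=2 y=2 heading=E
[1] after straight(1): x=3 y=2 heading=E
[2] after straight(3): x=6 y=2 heading=E
[3] after straight(1): x=7 y=2 heading=E
[4] after straight(3): x=10 y=2 heading=E
[5] after straight(2): x=12 y=2 heading=E
[6] after straight(2): x=14 y=2 heading=E

x=14 y=2 heading=E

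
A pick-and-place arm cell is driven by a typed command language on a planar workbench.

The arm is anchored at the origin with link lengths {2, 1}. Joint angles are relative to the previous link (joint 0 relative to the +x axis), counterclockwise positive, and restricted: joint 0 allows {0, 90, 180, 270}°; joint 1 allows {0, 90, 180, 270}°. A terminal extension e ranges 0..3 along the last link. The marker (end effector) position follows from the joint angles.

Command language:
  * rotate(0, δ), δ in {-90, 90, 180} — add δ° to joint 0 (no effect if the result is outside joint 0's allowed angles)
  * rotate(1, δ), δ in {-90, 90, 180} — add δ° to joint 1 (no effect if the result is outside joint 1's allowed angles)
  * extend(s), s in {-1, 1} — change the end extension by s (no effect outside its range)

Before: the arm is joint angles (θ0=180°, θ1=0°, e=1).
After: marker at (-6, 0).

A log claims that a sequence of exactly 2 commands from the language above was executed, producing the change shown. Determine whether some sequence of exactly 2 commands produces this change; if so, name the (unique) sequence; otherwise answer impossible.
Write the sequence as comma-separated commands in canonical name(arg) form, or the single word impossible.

from: joint angles (θ0=180°, θ1=0°, e=1)
t=1 extend(1) ⇒ joint angles (θ0=180°, θ1=0°, e=2)
t=2 extend(1) ⇒ joint angles (θ0=180°, θ1=0°, e=3)
no other 2-command option fits: unique.

extend(1), extend(1)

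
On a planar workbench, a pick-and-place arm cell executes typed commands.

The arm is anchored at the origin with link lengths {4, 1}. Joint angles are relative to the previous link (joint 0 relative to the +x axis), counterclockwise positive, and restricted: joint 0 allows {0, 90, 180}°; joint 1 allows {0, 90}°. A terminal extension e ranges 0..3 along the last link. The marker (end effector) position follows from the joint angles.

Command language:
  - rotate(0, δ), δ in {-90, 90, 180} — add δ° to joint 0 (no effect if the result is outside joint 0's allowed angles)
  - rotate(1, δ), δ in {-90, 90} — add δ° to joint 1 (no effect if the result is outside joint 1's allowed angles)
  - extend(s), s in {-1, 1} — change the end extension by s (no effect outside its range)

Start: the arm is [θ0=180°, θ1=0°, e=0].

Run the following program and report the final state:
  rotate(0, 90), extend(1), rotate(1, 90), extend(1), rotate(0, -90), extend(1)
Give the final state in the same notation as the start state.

from: [θ0=180°, θ1=0°, e=0]
t=1 rotate(0, 90) ⇒ [θ0=180°, θ1=0°, e=0]
t=2 extend(1) ⇒ [θ0=180°, θ1=0°, e=1]
t=3 rotate(1, 90) ⇒ [θ0=180°, θ1=90°, e=1]
t=4 extend(1) ⇒ [θ0=180°, θ1=90°, e=2]
t=5 rotate(0, -90) ⇒ [θ0=90°, θ1=90°, e=2]
t=6 extend(1) ⇒ [θ0=90°, θ1=90°, e=3]

[θ0=90°, θ1=90°, e=3]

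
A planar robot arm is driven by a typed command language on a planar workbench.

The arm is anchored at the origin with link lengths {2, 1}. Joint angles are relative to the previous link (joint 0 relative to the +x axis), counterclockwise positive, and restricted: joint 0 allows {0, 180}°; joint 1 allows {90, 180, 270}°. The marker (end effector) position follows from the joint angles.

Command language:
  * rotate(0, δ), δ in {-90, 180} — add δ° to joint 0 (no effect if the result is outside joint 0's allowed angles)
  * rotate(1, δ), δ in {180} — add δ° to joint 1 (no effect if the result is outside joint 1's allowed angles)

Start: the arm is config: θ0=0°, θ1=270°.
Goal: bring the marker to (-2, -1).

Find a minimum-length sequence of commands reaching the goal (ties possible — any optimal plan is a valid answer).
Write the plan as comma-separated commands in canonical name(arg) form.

rotate(1, 180), rotate(0, 180)

start: config: θ0=0°, θ1=270°
step 1 (rotate(1, 180)): config: θ0=0°, θ1=90°
step 2 (rotate(0, 180)): config: θ0=180°, θ1=90°
minimal: 2 command(s), checked below 2.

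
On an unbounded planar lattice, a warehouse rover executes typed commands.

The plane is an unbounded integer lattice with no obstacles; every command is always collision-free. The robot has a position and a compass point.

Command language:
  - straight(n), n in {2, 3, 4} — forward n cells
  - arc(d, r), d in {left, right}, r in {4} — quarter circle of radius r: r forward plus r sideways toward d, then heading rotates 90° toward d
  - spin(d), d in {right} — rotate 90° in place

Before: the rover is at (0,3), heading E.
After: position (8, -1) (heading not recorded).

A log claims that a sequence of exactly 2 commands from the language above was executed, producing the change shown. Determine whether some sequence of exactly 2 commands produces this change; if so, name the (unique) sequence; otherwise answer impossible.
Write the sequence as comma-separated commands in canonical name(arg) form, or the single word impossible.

straight(4), arc(right, 4)

key: running arc(right, 4) before straight(4) would end elsewhere — order is forced
initial: at (0,3), heading E
step 1 (straight(4)): at (4,3), heading E
step 2 (arc(right, 4)): at (8,-1), heading S
no rival 2-sequence matches.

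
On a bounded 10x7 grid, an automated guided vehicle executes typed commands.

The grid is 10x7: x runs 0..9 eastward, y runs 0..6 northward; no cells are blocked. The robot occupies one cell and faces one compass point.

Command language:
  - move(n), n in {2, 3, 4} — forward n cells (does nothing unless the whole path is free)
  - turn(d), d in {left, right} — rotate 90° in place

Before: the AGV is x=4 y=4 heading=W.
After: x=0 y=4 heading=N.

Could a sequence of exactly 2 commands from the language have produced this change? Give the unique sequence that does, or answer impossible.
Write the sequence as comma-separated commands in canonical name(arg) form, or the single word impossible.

move(4), turn(right)

key: running turn(right) before move(4) would end elsewhere — order is forced
begin: x=4 y=4 heading=W
1. move(4) → x=0 y=4 heading=W
2. turn(right) → x=0 y=4 heading=N
no rival 2-sequence matches.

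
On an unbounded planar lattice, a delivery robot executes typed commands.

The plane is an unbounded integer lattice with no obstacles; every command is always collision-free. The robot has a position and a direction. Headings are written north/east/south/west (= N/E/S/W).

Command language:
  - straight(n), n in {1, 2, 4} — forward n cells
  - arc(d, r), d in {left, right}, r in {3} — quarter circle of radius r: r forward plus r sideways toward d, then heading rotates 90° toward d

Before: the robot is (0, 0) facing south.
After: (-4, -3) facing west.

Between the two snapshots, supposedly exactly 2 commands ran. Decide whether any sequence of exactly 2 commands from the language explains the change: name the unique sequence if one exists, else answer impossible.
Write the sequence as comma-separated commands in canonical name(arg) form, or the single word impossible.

key: running straight(1) before arc(right, 3) would end elsewhere — order is forced
start: (0, 0) facing south
1. arc(right, 3) → (-3, -3) facing west
2. straight(1) → (-4, -3) facing west
all 25 alternatives checked — unique.

arc(right, 3), straight(1)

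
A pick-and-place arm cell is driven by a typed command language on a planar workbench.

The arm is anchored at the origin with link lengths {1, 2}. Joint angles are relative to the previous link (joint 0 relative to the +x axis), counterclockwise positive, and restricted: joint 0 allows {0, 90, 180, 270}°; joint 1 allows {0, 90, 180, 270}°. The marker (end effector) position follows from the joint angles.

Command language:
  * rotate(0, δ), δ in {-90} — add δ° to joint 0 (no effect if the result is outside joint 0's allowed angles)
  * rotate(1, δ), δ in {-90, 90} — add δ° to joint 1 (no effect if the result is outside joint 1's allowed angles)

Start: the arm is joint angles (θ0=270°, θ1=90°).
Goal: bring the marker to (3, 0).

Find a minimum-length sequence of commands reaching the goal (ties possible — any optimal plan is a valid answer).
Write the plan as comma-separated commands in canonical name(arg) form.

begin: joint angles (θ0=270°, θ1=90°)
t=1 rotate(1, -90) ⇒ joint angles (θ0=270°, θ1=0°)
t=2 rotate(0, -90) ⇒ joint angles (θ0=180°, θ1=0°)
t=3 rotate(0, -90) ⇒ joint angles (θ0=90°, θ1=0°)
t=4 rotate(0, -90) ⇒ joint angles (θ0=0°, θ1=0°)
minimal: 4 command(s), checked below 4.

rotate(1, -90), rotate(0, -90), rotate(0, -90), rotate(0, -90)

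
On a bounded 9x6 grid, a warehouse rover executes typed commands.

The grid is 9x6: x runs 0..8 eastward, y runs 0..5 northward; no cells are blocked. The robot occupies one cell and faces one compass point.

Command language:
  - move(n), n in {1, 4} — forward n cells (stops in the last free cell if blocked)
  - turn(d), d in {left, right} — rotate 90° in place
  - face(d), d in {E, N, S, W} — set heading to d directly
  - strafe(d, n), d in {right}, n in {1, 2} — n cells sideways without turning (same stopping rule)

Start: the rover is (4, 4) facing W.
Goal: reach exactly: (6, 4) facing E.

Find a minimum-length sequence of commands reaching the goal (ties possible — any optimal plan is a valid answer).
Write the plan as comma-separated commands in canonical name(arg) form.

face(N), strafe(right, 2), turn(right)

begin: (4, 4) facing W
t=1 face(N) ⇒ (4, 4) facing N
t=2 strafe(right, 2) ⇒ (6, 4) facing N
t=3 turn(right) ⇒ (6, 4) facing E
minimal: 3 command(s), checked below 3.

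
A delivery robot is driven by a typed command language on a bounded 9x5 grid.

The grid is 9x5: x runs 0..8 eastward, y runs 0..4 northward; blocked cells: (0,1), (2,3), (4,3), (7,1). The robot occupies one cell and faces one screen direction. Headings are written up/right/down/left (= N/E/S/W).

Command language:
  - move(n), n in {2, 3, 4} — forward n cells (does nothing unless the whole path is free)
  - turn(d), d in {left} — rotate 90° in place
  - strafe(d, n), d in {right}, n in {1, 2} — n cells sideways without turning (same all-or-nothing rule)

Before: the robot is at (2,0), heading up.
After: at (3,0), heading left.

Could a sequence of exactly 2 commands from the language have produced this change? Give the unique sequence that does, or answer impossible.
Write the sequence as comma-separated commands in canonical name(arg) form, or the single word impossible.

key: position moved to (3,0) AND the heading swung to W — translation plus rotation needed
t0: at (2,0), heading up
t=1 strafe(right, 1) ⇒ at (3,0), heading up
t=2 turn(left) ⇒ at (3,0), heading left
no rival 2-sequence matches.

strafe(right, 1), turn(left)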